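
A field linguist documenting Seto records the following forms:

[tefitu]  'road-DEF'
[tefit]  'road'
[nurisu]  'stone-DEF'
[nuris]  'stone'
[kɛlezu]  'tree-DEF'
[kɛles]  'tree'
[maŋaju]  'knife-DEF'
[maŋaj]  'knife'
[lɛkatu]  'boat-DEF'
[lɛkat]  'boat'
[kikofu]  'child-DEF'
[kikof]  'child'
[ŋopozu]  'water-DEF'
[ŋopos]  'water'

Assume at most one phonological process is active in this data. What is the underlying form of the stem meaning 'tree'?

The stem for 'tree' ends in [z] in [kɛlezu] but [s] in [kɛles].
The stem 'stone' ([nurisu], [nuris]) shows [s] unchanged in both environments, so [s] cannot be basic with [z] derived before the DEF suffix.
The underlying segment must be /z/; voiced obstruents become voiceless word-finally, yielding [s] there.
So 'tree' = /kɛlez/.

/kɛlez/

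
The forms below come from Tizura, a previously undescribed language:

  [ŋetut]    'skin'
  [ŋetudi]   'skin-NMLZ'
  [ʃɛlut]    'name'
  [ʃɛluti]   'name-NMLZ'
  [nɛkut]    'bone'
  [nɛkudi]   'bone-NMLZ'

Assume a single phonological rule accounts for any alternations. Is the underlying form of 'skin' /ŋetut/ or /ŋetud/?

'skin' shows [t] ~ [d] at the end of the stem ([ŋetut] vs [ŋetudi]).
But 'name' keeps [t] in both environments ([ʃɛlut], [ʃɛluti]), so there is no rule changing /t/ to [d] before the NMLZ suffix.
The underlying segment must be /d/; voiced obstruents become voiceless word-finally, yielding [t] there.

/ŋetud/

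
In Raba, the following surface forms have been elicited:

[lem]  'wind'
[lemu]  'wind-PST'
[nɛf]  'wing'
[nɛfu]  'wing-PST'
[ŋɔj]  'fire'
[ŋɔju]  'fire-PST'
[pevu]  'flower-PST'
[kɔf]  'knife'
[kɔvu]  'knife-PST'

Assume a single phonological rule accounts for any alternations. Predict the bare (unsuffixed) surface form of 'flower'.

In [kɔf] and [kɔvu] the final segment of 'knife' alternates: [f] ~ [v].
But 'wing' keeps [f] in both environments ([nɛf], [nɛfu]), so there is no rule changing /f/ to [v] before the PST suffix.
So /v/ is underlying, and a rule of word-final obstruent devoicing — voiced obstruents become voiceless word-finally — gives [f].
The one attested form of 'flower', [pevu], shows underlying /pev/. Applying the same rule word-finally gives [pef].

[pef]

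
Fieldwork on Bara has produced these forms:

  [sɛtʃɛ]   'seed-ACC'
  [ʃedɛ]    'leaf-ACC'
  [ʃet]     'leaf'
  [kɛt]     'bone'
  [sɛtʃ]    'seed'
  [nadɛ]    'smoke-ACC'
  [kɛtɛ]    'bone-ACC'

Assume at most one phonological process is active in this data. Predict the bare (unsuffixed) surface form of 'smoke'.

[nat]

The root 'leaf' surfaces as [ʃedɛ] and [ʃet], with a stem-final [d] ~ [t] alternation.
If /t/ were underlying and a rule turned it into [d] before the ACC suffix, 'bone' would also alternate; but it has [t] in both [kɛtɛ] and [kɛt].
Therefore /d/ is basic and [t] is derived by word-final obstruent devoicing (voiced obstruents become voiceless word-finally).
From [nadɛ] the stem 'smoke' is /nad/; word-finally this yields [nat].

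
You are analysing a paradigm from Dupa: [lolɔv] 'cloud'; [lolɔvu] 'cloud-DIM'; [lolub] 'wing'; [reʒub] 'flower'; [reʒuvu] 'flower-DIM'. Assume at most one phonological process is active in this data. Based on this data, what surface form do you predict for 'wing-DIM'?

[loluvu]

The stem for 'flower' ends in [b] in [reʒub] but [v] in [reʒuvu].
But 'cloud' keeps [v] in both environments ([lolɔv], [lolɔvu]), so there is no rule changing /v/ to [b] in isolation.
Therefore /b/ is basic and [v] is derived by intervocalic spirantization (voiced stops become fricatives between vowels).
The one attested form of 'wing', [lolub], shows underlying /lolub/. Applying the same rule between vowels gives [loluvu].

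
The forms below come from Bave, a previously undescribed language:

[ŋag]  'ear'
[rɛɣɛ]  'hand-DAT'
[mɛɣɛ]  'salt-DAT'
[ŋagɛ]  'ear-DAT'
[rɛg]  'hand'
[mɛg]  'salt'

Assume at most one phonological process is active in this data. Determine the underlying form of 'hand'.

/rɛɣ/

'hand' shows [g] ~ [ɣ] at the end of the stem ([rɛg] vs [rɛɣɛ]).
If /g/ were underlying and a rule turned it into [ɣ] before the DAT suffix, 'ear' would also alternate; but it has [g] in both [ŋag] and [ŋagɛ].
So /ɣ/ is underlying, and a rule of word-final hardening — voiced fricatives become stops word-finally — gives [g].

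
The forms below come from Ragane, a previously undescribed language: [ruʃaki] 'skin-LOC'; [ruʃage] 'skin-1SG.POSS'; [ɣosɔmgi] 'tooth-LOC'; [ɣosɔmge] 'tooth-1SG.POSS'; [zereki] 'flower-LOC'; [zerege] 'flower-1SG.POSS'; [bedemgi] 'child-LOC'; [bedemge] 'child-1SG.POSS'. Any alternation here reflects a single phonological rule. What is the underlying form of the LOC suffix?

/-ki/

The LOC morpheme has two allomorphs, [-gi] and [-ki].
By contrast the 1SG.POSS suffix keeps its initial [g] throughout — that segment must be underlying.
The LOC suffix is therefore /-ki/ underlyingly, with post-nasal voicing: voiceless stops become voiced after a nasal.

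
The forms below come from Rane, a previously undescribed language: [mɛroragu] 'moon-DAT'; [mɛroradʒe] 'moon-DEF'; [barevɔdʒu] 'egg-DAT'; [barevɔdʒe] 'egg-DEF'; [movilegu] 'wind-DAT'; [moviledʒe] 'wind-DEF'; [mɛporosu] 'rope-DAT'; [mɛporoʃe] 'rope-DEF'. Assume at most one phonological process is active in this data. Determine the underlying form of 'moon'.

/mɛrorag/

In [mɛroragu] and [mɛroradʒe] the final segment of 'moon' alternates: [g] ~ [dʒ].
If /dʒ/ were underlying and a rule turned it into [g] before the DAT suffix, 'egg' would also alternate; but it has [dʒ] in both [barevɔdʒu] and [barevɔdʒe].
Therefore /g/ is basic and [dʒ] is derived by palatalization before a front vowel (/g/ and /s/ become palato-alveolar [dʒ] and [ʃ] before a front vowel).
The underlying form of 'moon' is therefore /mɛrorag/.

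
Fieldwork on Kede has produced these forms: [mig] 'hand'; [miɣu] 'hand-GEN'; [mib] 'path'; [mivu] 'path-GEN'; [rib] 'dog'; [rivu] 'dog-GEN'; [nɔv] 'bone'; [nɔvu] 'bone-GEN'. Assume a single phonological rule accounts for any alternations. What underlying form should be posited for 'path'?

/mib/

The stem for 'path' ends in [b] in [mib] but [v] in [mivu].
But 'bone' keeps [v] in both environments ([nɔv], [nɔvu]), so there is no rule changing /v/ to [b] in isolation.
The alternation reflects intervocalic spirantization: voiced stops become fricatives between vowels. /b/ is underlying.
Hence 'path' is /mib/ underlyingly.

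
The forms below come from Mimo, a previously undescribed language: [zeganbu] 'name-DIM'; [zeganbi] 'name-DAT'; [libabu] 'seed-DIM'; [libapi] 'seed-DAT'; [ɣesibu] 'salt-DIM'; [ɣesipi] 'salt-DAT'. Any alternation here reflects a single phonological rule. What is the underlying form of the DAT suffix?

The DAT morpheme has two allomorphs, [-bi] and [-pi].
The DIM suffix, which begins with [b], is invariant after every stem; so [b] is not altered by any rule here.
So the underlying form is /-pi/, and voiceless stops become voiced after a nasal.

/-pi/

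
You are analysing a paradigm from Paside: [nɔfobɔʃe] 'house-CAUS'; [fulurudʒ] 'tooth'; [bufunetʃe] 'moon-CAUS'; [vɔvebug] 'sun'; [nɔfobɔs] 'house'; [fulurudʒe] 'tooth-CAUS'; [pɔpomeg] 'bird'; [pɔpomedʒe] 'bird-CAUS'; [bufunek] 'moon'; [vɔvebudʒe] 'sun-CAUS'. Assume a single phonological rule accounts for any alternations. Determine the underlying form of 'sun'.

/vɔvebug/

'sun' shows [g] ~ [dʒ] at the end of the stem ([vɔvebug] vs [vɔvebudʒe]).
But 'tooth' keeps [dʒ] in both environments ([fulurudʒ], [fulurudʒe]), so there is no rule changing /dʒ/ to [g] in isolation.
The alternation reflects palatalization before a front vowel: /k/, /g/ and /s/ become palato-alveolar [tʃ], [dʒ] and [ʃ] before a front vowel. /g/ is underlying.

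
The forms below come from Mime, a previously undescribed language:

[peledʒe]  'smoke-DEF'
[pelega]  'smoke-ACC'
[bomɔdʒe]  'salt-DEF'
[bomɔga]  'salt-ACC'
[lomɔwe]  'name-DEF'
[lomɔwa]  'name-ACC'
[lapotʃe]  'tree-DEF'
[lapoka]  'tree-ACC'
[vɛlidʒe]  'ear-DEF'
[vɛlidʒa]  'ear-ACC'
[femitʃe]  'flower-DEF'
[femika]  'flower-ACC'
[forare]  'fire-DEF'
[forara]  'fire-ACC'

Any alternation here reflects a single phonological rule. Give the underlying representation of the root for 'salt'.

'salt' shows [dʒ] ~ [g] at the end of the stem ([bomɔdʒe] vs [bomɔga]).
But 'ear' keeps [dʒ] in both environments ([vɛlidʒe], [vɛlidʒa]), so there is no rule changing /dʒ/ to [g] before the ACC suffix.
So /g/ is underlying, and a rule of palatalization before a front vowel — /k/ and /g/ become palato-alveolar [tʃ] and [dʒ] before a front vowel — gives [dʒ].
Hence 'salt' is /bomɔg/ underlyingly.

/bomɔg/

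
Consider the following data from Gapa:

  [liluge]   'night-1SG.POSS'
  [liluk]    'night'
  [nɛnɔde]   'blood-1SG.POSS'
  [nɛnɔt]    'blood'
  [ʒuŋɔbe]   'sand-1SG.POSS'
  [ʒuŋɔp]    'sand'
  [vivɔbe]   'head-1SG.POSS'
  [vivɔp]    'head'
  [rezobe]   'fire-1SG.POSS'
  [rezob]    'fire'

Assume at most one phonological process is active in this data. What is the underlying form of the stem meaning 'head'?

The root 'head' surfaces as [vivɔbe] and [vivɔp], with a stem-final [b] ~ [p] alternation.
Compare 'fire', with invariant [b] in [rezobe] and [rezob]: an analysis with underlying /b/ and a rule producing [p] in isolation would wrongly predict alternation here too.
The underlying segment must be /p/; voiceless stops become voiced between vowels, yielding [b] there.
So 'head' = /vivɔp/.

/vivɔp/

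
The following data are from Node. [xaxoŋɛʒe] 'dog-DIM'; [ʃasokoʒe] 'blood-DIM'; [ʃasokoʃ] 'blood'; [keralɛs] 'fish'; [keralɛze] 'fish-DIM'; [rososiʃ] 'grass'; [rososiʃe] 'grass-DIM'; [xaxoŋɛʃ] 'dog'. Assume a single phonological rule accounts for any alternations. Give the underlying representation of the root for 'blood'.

/ʃasokoʒ/

The root 'blood' surfaces as [ʃasokoʃ] and [ʃasokoʒe], with a stem-final [ʃ] ~ [ʒ] alternation.
The stem 'grass' ([rososiʃ], [rososiʃe]) shows [ʃ] unchanged in both environments, so [ʃ] cannot be basic with [ʒ] derived before the DIM suffix.
The alternation reflects word-final obstruent devoicing: voiced obstruents become voiceless word-finally. /ʒ/ is underlying.
So 'blood' = /ʃasokoʒ/.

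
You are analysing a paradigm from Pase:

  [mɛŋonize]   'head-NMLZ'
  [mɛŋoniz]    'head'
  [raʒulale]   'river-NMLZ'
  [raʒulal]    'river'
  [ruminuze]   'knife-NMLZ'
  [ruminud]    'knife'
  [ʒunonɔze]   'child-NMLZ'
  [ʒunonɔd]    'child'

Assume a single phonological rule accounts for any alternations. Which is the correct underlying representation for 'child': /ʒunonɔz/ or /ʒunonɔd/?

/ʒunonɔd/

'child' shows [z] ~ [d] at the end of the stem ([ʒunonɔze] vs [ʒunonɔd]).
If /z/ were underlying and a rule turned it into [d] in isolation, 'head' would also alternate; but it has [z] in both [mɛŋonize] and [mɛŋoniz].
The alternation reflects intervocalic spirantization: voiced stops become fricatives between vowels. /d/ is underlying.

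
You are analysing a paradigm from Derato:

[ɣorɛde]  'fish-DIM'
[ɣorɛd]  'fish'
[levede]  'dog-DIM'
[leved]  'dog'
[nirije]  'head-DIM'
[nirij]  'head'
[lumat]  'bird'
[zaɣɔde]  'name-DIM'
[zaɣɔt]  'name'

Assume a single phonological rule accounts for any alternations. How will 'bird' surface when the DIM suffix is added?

In [zaɣɔde] and [zaɣɔt] the final segment of 'name' alternates: [d] ~ [t].
If /d/ were underlying and a rule turned it into [t] in isolation, 'fish' would also alternate; but it has [d] in both [ɣorɛde] and [ɣorɛd].
Therefore /t/ is basic and [d] is derived by intervocalic voicing (voiceless stops become voiced between vowels).
From [lumat] the stem 'bird' is /lumat/; between vowels this yields [lumade].

[lumade]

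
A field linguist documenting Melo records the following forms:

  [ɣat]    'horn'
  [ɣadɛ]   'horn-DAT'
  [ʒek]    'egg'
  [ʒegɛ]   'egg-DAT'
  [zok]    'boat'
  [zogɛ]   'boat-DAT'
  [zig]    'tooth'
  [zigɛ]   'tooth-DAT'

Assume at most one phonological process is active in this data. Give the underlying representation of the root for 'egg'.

In [ʒek] and [ʒegɛ] the final segment of 'egg' alternates: [k] ~ [g].
Compare 'tooth', with invariant [g] in [zig] and [zigɛ]: an analysis with underlying /g/ and a rule producing [k] in isolation would wrongly predict alternation here too.
So /k/ is underlying, and a rule of intervocalic voicing — voiceless stops become voiced between vowels — gives [g].
The underlying form of 'egg' is therefore /ʒek/.

/ʒek/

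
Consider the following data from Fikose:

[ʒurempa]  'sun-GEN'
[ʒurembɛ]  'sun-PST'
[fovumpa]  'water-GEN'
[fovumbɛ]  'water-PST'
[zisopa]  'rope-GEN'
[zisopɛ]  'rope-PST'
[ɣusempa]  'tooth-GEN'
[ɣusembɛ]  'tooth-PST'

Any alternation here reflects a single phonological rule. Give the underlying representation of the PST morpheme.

/-bɛ/

The PST suffix surfaces as [-bɛ] and [-pɛ], depending on the final segment of the stem.
By contrast the GEN suffix keeps its initial [p] throughout — that segment must be underlying.
The PST suffix is therefore /-bɛ/ underlyingly, with post-vocalic devoicing: voiced stops become voiceless after a vowel.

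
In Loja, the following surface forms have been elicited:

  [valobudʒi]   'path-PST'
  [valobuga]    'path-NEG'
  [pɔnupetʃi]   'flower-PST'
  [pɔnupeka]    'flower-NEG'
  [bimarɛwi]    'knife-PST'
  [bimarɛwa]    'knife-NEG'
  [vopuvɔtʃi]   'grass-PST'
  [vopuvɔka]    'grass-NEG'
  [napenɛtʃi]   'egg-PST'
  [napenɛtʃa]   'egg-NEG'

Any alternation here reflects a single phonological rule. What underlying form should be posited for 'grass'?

/vopuvɔk/

In [vopuvɔtʃi] and [vopuvɔka] the final segment of 'grass' alternates: [tʃ] ~ [k].
The stem 'egg' ([napenɛtʃi], [napenɛtʃa]) shows [tʃ] unchanged in both environments, so [tʃ] cannot be basic with [k] derived before the NEG suffix.
The underlying segment must be /k/; /k/ and /g/ become palato-alveolar [tʃ] and [dʒ] before a front vowel, yielding [tʃ] there.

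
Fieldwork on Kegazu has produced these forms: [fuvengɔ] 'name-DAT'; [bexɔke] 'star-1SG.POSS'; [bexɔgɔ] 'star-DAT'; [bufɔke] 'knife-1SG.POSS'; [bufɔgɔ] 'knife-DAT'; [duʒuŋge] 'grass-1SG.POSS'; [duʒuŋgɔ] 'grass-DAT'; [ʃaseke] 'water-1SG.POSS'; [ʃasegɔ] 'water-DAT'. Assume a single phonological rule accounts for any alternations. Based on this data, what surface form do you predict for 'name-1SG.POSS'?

The 1SG.POSS morpheme has two allomorphs, [-ge] and [-ke].
The DAT suffix, which begins with [g], is invariant after every stem; so [g] is not altered by any rule here.
So the underlying form is /-ke/, and voiceless stops become voiced after a nasal.
After 'name', which ends in a nasal, the suffix surfaces as [-ge], giving [fuvenge].

[fuvenge]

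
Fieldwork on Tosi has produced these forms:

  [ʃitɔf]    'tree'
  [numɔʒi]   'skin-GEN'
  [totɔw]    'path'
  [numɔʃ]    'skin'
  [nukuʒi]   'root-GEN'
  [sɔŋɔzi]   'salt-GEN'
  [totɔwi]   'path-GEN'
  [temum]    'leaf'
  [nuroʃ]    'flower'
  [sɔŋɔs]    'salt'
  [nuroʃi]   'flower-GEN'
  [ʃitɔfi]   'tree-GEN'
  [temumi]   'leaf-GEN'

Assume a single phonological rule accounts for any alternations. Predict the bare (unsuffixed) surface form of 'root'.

[nukuʃ]

The root 'skin' surfaces as [numɔʒi] and [numɔʃ], with a stem-final [ʒ] ~ [ʃ] alternation.
The stem 'flower' ([nuroʃi], [nuroʃ]) shows [ʃ] unchanged in both environments, so [ʃ] cannot be basic with [ʒ] derived before the GEN suffix.
The underlying segment must be /ʒ/; voiced obstruents become voiceless word-finally, yielding [ʃ] there.
The one attested form of 'root', [nukuʒi], shows underlying /nukuʒ/. Applying the same rule word-finally gives [nukuʃ].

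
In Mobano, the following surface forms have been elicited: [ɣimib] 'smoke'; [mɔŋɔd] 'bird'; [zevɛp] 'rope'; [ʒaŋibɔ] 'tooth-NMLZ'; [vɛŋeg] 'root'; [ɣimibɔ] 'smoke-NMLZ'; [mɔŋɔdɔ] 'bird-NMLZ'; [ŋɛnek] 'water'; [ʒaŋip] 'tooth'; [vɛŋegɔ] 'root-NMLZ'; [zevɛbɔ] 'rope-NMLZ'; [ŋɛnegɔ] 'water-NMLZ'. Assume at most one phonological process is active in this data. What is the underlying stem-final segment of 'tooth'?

In [ʒaŋip] and [ʒaŋibɔ] the final segment of 'tooth' alternates: [p] ~ [b].
Compare 'smoke', with invariant [b] in [ɣimib] and [ɣimibɔ]: an analysis with underlying /b/ and a rule producing [p] in isolation would wrongly predict alternation here too.
The underlying segment must be /p/; voiceless stops become voiced between vowels, yielding [b] there.

/p/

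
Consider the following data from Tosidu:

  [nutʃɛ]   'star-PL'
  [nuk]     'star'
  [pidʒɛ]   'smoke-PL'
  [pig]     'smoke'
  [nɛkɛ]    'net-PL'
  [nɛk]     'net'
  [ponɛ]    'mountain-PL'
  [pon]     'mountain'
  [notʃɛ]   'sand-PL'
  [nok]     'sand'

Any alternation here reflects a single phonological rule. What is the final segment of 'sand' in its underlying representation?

/tʃ/

The root 'sand' surfaces as [notʃɛ] and [nok], with a stem-final [tʃ] ~ [k] alternation.
If /k/ were underlying and a rule turned it into [tʃ] before the PL suffix, 'net' would also alternate; but it has [k] in both [nɛkɛ] and [nɛk].
So /tʃ/ is underlying, and a rule of depalatalization — palato-alveolar /tʃ/ and /dʒ/ become [k] and [g] when no front vowel follows — gives [k].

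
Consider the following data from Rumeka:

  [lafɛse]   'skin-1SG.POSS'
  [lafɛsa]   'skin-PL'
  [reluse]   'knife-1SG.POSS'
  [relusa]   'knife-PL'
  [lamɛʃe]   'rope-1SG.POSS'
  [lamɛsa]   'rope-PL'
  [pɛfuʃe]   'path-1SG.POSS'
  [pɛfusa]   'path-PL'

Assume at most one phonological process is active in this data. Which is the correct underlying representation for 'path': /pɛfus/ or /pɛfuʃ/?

In [pɛfuʃe] and [pɛfusa] the final segment of 'path' alternates: [ʃ] ~ [s].
Compare 'knife', with invariant [s] in [reluse] and [relusa]: an analysis with underlying /s/ and a rule producing [ʃ] before the 1SG.POSS suffix would wrongly predict alternation here too.
Therefore /ʃ/ is basic and [s] is derived by depalatalization (palato-alveolar /ʃ/ becomes [s] when no front vowel follows).

/pɛfuʃ/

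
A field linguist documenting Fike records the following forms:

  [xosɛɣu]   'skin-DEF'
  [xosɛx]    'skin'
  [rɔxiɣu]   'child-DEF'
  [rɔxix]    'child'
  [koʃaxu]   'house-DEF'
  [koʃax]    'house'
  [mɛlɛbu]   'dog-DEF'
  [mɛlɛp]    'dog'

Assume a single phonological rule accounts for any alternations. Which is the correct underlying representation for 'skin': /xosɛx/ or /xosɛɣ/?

In [xosɛɣu] and [xosɛx] the final segment of 'skin' alternates: [ɣ] ~ [x].
If /x/ were underlying and a rule turned it into [ɣ] before the DEF suffix, 'house' would also alternate; but it has [x] in both [koʃaxu] and [koʃax].
The alternation reflects word-final obstruent devoicing: voiced obstruents become voiceless word-finally. /ɣ/ is underlying.

/xosɛɣ/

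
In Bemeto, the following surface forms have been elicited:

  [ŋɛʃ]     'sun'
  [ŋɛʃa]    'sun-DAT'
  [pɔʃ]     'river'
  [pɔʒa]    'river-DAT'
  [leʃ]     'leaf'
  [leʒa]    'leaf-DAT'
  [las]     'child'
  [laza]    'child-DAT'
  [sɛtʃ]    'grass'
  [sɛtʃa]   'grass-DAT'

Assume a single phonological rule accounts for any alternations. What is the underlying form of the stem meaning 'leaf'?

/leʒ/

In [leʃ] and [leʒa] the final segment of 'leaf' alternates: [ʃ] ~ [ʒ].
But 'sun' keeps [ʃ] in both environments ([ŋɛʃ], [ŋɛʃa]), so there is no rule changing /ʃ/ to [ʒ] before the DAT suffix.
So /ʒ/ is underlying, and a rule of word-final obstruent devoicing — voiced obstruents become voiceless word-finally — gives [ʃ].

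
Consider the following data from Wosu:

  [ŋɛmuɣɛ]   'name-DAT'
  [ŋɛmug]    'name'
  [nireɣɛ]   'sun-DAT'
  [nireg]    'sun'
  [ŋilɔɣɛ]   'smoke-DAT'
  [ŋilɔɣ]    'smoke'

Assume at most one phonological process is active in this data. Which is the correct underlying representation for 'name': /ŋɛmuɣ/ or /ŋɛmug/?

'name' shows [ɣ] ~ [g] at the end of the stem ([ŋɛmuɣɛ] vs [ŋɛmug]).
The stem 'smoke' ([ŋilɔɣɛ], [ŋilɔɣ]) shows [ɣ] unchanged in both environments, so [ɣ] cannot be basic with [g] derived in isolation.
So /g/ is underlying, and a rule of intervocalic spirantization — voiced stops become fricatives between vowels — gives [ɣ].

/ŋɛmug/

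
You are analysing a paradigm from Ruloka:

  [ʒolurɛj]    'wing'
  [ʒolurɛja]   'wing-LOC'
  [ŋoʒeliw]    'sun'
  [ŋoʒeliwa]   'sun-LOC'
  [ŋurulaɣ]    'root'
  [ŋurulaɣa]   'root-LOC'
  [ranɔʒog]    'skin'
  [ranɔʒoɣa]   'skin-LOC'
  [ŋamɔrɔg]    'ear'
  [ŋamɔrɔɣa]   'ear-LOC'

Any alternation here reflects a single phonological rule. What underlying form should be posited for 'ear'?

The stem for 'ear' ends in [g] in [ŋamɔrɔg] but [ɣ] in [ŋamɔrɔɣa].
The stem 'root' ([ŋurulaɣ], [ŋurulaɣa]) shows [ɣ] unchanged in both environments, so [ɣ] cannot be basic with [g] derived in isolation.
The alternation reflects intervocalic spirantization: voiced stops become fricatives between vowels. /g/ is underlying.

/ŋamɔrɔg/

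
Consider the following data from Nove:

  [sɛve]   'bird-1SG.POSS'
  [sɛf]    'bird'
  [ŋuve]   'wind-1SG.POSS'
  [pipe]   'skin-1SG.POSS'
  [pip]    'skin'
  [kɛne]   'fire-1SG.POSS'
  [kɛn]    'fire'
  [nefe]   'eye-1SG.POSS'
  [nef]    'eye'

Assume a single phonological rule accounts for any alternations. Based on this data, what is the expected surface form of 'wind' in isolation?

The root 'bird' surfaces as [sɛve] and [sɛf], with a stem-final [v] ~ [f] alternation.
But 'eye' keeps [f] in both environments ([nefe], [nef]), so there is no rule changing /f/ to [v] before the 1SG.POSS suffix.
The alternation reflects word-final obstruent devoicing: voiced obstruents become voiceless word-finally. /v/ is underlying.
The one attested form of 'wind', [ŋuve], shows underlying /ŋuv/. Applying the same rule word-finally gives [ŋuf].

[ŋuf]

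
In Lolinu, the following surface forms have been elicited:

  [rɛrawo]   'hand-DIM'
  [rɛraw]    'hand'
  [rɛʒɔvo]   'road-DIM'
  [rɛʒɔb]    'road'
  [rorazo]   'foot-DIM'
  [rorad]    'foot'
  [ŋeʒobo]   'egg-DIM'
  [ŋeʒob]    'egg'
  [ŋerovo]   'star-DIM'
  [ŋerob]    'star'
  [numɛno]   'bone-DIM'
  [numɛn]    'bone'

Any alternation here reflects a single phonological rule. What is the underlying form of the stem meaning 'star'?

/ŋerov/

'star' shows [v] ~ [b] at the end of the stem ([ŋerovo] vs [ŋerob]).
If /b/ were underlying and a rule turned it into [v] before the DIM suffix, 'egg' would also alternate; but it has [b] in both [ŋeʒobo] and [ŋeʒob].
The underlying segment must be /v/; voiced fricatives become stops word-finally, yielding [b] there.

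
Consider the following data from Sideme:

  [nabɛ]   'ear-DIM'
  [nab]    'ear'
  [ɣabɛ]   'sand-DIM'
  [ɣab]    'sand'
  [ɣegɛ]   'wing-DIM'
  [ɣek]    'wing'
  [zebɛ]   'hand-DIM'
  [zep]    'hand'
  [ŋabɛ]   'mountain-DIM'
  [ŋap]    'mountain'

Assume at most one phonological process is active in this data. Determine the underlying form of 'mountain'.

The root 'mountain' surfaces as [ŋabɛ] and [ŋap], with a stem-final [b] ~ [p] alternation.
The stem 'sand' ([ɣabɛ], [ɣab]) shows [b] unchanged in both environments, so [b] cannot be basic with [p] derived in isolation.
Therefore /p/ is basic and [b] is derived by intervocalic voicing (voiceless stops become voiced between vowels).

/ŋap/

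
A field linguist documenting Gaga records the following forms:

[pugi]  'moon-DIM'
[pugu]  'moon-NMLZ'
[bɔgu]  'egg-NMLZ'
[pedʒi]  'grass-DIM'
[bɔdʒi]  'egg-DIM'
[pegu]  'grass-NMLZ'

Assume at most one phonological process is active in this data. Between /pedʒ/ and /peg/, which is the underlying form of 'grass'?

/pedʒ/

The root 'grass' surfaces as [pedʒi] and [pegu], with a stem-final [dʒ] ~ [g] alternation.
Compare 'moon', with invariant [g] in [pugi] and [pugu]: an analysis with underlying /g/ and a rule producing [dʒ] before the DIM suffix would wrongly predict alternation here too.
The alternation reflects depalatalization: palato-alveolar /dʒ/ becomes [g] when no front vowel follows. /dʒ/ is underlying.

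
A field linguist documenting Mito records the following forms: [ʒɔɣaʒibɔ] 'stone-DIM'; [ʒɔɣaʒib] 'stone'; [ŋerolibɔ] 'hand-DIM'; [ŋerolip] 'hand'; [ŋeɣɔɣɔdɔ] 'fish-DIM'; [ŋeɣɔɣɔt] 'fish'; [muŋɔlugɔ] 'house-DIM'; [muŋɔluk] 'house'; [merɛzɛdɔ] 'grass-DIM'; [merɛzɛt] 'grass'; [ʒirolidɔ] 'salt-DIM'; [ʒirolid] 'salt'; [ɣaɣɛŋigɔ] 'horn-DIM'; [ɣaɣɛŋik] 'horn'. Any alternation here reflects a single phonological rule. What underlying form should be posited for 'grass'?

/merɛzɛt/

In [merɛzɛdɔ] and [merɛzɛt] the final segment of 'grass' alternates: [d] ~ [t].
Compare 'salt', with invariant [d] in [ʒirolidɔ] and [ʒirolid]: an analysis with underlying /d/ and a rule producing [t] in isolation would wrongly predict alternation here too.
So /t/ is underlying, and a rule of intervocalic voicing — voiceless stops become voiced between vowels — gives [d].
So 'grass' = /merɛzɛt/.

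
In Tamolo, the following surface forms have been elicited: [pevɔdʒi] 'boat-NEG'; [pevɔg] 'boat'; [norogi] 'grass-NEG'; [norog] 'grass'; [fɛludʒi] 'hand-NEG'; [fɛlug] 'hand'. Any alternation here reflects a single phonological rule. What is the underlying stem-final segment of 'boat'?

/dʒ/

The root 'boat' surfaces as [pevɔdʒi] and [pevɔg], with a stem-final [dʒ] ~ [g] alternation.
If /g/ were underlying and a rule turned it into [dʒ] before the NEG suffix, 'grass' would also alternate; but it has [g] in both [norogi] and [norog].
So /dʒ/ is underlying, and a rule of depalatalization — palato-alveolar /dʒ/ becomes [g] when no front vowel follows — gives [g].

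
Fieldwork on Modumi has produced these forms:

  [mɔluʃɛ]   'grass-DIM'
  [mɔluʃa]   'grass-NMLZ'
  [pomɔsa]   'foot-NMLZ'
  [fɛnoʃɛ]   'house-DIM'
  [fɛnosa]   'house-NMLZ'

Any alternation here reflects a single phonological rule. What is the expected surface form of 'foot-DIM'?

[pomɔʃɛ]

'house' shows [ʃ] ~ [s] at the end of the stem ([fɛnoʃɛ] vs [fɛnosa]).
But 'grass' keeps [ʃ] in both environments ([mɔluʃɛ], [mɔluʃa]), so there is no rule changing /ʃ/ to [s] before the NMLZ suffix.
The underlying segment must be /s/; /s/ becomes palato-alveolar [ʃ] before a front vowel, yielding [ʃ] there.
From [pomɔsa] the stem 'foot' is /pomɔs/; before a front vowel this yields [pomɔʃɛ].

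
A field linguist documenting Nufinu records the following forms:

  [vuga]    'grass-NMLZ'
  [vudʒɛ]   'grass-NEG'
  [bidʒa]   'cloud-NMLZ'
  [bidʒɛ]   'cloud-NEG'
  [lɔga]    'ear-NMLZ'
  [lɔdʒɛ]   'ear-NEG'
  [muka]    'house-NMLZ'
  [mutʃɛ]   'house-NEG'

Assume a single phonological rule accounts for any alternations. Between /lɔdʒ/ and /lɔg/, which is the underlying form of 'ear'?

The root 'ear' surfaces as [lɔga] and [lɔdʒɛ], with a stem-final [g] ~ [dʒ] alternation.
The stem 'cloud' ([bidʒa], [bidʒɛ]) shows [dʒ] unchanged in both environments, so [dʒ] cannot be basic with [g] derived before the NMLZ suffix.
Therefore /g/ is basic and [dʒ] is derived by palatalization before a front vowel (/k/ and /g/ become palato-alveolar [tʃ] and [dʒ] before a front vowel).

/lɔg/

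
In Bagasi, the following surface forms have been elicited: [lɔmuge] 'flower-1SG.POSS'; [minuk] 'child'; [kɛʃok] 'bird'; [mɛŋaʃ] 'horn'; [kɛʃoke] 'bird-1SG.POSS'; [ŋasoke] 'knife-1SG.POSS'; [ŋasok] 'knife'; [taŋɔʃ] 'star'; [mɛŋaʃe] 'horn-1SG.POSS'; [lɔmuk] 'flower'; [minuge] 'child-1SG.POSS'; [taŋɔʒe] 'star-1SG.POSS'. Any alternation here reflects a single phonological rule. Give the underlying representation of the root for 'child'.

/minug/

The stem for 'child' ends in [k] in [minuk] but [g] in [minuge].
But 'bird' keeps [k] in both environments ([kɛʃok], [kɛʃoke]), so there is no rule changing /k/ to [g] before the 1SG.POSS suffix.
The alternation reflects word-final obstruent devoicing: voiced obstruents become voiceless word-finally. /g/ is underlying.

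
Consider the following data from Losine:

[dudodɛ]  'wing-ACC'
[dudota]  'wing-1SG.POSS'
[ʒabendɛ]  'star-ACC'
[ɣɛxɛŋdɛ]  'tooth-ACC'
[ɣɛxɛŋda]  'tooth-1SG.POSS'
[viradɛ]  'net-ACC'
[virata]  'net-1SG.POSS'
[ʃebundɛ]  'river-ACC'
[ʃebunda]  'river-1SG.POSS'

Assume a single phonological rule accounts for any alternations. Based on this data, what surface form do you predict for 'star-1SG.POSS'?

[ʒabenda]

The 1SG.POSS morpheme has two allomorphs, [-da] and [-ta].
The ACC suffix, which begins with [d], is invariant after every stem; so [d] is not altered by any rule here.
So the underlying form is /-ta/, and voiceless stops become voiced after a nasal.
After 'star', which ends in a nasal, the suffix surfaces as [-da], giving [ʒabenda].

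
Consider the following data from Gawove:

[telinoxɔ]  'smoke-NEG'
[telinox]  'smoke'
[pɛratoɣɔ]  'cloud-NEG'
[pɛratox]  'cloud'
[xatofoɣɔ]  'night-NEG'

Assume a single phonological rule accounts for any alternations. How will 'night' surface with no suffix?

'cloud' shows [ɣ] ~ [x] at the end of the stem ([pɛratoɣɔ] vs [pɛratox]).
The stem 'smoke' ([telinoxɔ], [telinox]) shows [x] unchanged in both environments, so [x] cannot be basic with [ɣ] derived before the NEG suffix.
The alternation reflects word-final obstruent devoicing: voiced obstruents become voiceless word-finally. /ɣ/ is underlying.
The one attested form of 'night', [xatofoɣɔ], shows underlying /xatofoɣ/. Applying the same rule word-finally gives [xatofox].

[xatofox]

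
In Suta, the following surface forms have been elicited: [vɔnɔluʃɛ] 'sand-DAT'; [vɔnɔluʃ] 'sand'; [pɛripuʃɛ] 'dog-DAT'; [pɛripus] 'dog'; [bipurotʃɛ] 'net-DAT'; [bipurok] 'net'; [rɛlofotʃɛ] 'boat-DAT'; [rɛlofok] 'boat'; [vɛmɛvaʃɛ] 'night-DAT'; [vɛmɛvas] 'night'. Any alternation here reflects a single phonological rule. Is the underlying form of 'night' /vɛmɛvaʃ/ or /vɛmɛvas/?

/vɛmɛvas/

The stem for 'night' ends in [ʃ] in [vɛmɛvaʃɛ] but [s] in [vɛmɛvas].
If /ʃ/ were underlying and a rule turned it into [s] in isolation, 'sand' would also alternate; but it has [ʃ] in both [vɔnɔluʃɛ] and [vɔnɔluʃ].
So /s/ is underlying, and a rule of palatalization before a front vowel — /k/ and /s/ become palato-alveolar [tʃ] and [ʃ] before a front vowel — gives [ʃ].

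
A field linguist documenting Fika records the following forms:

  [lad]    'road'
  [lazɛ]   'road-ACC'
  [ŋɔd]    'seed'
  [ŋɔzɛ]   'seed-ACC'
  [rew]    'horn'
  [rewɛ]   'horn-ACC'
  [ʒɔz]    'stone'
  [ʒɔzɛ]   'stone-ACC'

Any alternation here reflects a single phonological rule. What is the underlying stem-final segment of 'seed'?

/d/

The stem for 'seed' ends in [d] in [ŋɔd] but [z] in [ŋɔzɛ].
But 'stone' keeps [z] in both environments ([ʒɔz], [ʒɔzɛ]), so there is no rule changing /z/ to [d] in isolation.
The underlying segment must be /d/; voiced stops become fricatives between vowels, yielding [z] there.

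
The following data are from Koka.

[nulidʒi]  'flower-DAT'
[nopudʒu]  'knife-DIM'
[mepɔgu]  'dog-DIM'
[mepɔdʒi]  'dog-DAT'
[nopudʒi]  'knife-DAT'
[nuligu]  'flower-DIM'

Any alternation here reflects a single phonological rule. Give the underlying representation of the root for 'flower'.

/nulig/

'flower' shows [g] ~ [dʒ] at the end of the stem ([nuligu] vs [nulidʒi]).
Compare 'knife', with invariant [dʒ] in [nopudʒu] and [nopudʒi]: an analysis with underlying /dʒ/ and a rule producing [g] before the DIM suffix would wrongly predict alternation here too.
Therefore /g/ is basic and [dʒ] is derived by palatalization before a front vowel (/g/ becomes palato-alveolar [dʒ] before a front vowel).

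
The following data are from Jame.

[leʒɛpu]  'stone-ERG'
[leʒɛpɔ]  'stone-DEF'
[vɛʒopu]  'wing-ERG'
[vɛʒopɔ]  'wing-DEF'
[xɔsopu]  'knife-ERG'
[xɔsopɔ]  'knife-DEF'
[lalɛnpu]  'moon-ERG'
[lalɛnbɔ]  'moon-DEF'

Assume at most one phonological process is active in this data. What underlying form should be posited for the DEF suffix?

/-bɔ/

The DEF morpheme has two allomorphs, [-bɔ] and [-pɔ].
The ERG suffix, which begins with [p], is invariant after every stem; so [p] is not altered by any rule here.
The DEF suffix is therefore /-bɔ/ underlyingly, with post-vocalic devoicing: voiced stops become voiceless after a vowel.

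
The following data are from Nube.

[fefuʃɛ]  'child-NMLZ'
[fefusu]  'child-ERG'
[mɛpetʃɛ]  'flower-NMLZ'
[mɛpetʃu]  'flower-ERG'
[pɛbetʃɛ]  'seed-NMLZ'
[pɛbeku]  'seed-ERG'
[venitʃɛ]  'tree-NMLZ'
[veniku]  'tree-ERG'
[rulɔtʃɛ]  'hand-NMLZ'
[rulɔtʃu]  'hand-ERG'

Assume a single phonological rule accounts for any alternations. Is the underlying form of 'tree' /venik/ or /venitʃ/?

The stem for 'tree' ends in [tʃ] in [venitʃɛ] but [k] in [veniku].
The stem 'hand' ([rulɔtʃɛ], [rulɔtʃu]) shows [tʃ] unchanged in both environments, so [tʃ] cannot be basic with [k] derived before the ERG suffix.
Therefore /k/ is basic and [tʃ] is derived by palatalization before a front vowel (/k/ and /s/ become palato-alveolar [tʃ] and [ʃ] before a front vowel).

/venik/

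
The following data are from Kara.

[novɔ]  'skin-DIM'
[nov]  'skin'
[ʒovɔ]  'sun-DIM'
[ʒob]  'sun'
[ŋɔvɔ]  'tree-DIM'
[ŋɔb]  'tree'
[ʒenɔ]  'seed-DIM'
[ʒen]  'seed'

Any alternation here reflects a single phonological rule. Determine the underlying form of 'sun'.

The stem for 'sun' ends in [v] in [ʒovɔ] but [b] in [ʒob].
Compare 'skin', with invariant [v] in [novɔ] and [nov]: an analysis with underlying /v/ and a rule producing [b] in isolation would wrongly predict alternation here too.
The alternation reflects intervocalic spirantization: voiced stops become fricatives between vowels. /b/ is underlying.

/ʒob/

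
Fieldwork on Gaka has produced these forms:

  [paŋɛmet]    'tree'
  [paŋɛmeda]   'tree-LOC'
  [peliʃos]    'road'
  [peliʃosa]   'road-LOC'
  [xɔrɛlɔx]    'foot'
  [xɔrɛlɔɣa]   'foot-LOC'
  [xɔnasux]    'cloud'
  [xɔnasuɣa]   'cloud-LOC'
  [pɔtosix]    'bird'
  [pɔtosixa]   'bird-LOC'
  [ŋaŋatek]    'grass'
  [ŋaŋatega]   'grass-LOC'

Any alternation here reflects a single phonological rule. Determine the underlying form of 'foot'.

/xɔrɛlɔɣ/

In [xɔrɛlɔx] and [xɔrɛlɔɣa] the final segment of 'foot' alternates: [x] ~ [ɣ].
The stem 'bird' ([pɔtosix], [pɔtosixa]) shows [x] unchanged in both environments, so [x] cannot be basic with [ɣ] derived before the LOC suffix.
So /ɣ/ is underlying, and a rule of word-final obstruent devoicing — voiced obstruents become voiceless word-finally — gives [x].
Hence 'foot' is /xɔrɛlɔɣ/ underlyingly.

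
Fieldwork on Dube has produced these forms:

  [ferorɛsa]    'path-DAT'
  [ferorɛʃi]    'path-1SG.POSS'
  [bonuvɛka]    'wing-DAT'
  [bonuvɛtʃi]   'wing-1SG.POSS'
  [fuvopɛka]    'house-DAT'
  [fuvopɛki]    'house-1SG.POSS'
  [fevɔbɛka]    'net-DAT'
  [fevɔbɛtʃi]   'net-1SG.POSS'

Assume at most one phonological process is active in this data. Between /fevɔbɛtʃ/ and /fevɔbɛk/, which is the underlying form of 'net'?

/fevɔbɛtʃ/

In [fevɔbɛka] and [fevɔbɛtʃi] the final segment of 'net' alternates: [k] ~ [tʃ].
But 'house' keeps [k] in both environments ([fuvopɛka], [fuvopɛki]), so there is no rule changing /k/ to [tʃ] before the 1SG.POSS suffix.
So /tʃ/ is underlying, and a rule of depalatalization — palato-alveolar /tʃ/ and /ʃ/ become [k] and [s] when no front vowel follows — gives [k].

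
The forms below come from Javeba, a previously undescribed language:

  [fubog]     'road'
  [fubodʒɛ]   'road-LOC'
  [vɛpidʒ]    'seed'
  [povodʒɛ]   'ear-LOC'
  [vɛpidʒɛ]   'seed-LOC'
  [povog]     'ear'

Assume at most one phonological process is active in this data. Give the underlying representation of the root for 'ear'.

The root 'ear' surfaces as [povodʒɛ] and [povog], with a stem-final [dʒ] ~ [g] alternation.
The stem 'seed' ([vɛpidʒɛ], [vɛpidʒ]) shows [dʒ] unchanged in both environments, so [dʒ] cannot be basic with [g] derived in isolation.
The underlying segment must be /g/; /g/ becomes palato-alveolar [dʒ] before a front vowel, yielding [dʒ] there.

/povog/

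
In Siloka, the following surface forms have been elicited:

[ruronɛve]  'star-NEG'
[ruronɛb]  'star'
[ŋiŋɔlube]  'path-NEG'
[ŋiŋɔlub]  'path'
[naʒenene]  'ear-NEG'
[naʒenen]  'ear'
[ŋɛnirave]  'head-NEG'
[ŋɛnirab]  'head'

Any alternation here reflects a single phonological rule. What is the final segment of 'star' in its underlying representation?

/v/

In [ruronɛve] and [ruronɛb] the final segment of 'star' alternates: [v] ~ [b].
But 'path' keeps [b] in both environments ([ŋiŋɔlube], [ŋiŋɔlub]), so there is no rule changing /b/ to [v] before the NEG suffix.
So /v/ is underlying, and a rule of word-final hardening — voiced fricatives become stops word-finally — gives [b].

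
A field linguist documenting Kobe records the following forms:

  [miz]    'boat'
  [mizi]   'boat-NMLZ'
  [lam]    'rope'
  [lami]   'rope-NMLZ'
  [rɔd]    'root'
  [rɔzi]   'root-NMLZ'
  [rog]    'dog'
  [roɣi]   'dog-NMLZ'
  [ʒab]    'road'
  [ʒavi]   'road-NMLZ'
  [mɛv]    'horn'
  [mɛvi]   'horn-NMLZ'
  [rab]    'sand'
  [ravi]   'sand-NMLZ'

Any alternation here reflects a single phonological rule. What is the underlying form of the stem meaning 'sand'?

/rab/

The root 'sand' surfaces as [rab] and [ravi], with a stem-final [b] ~ [v] alternation.
But 'horn' keeps [v] in both environments ([mɛv], [mɛvi]), so there is no rule changing /v/ to [b] in isolation.
The underlying segment must be /b/; voiced stops become fricatives between vowels, yielding [v] there.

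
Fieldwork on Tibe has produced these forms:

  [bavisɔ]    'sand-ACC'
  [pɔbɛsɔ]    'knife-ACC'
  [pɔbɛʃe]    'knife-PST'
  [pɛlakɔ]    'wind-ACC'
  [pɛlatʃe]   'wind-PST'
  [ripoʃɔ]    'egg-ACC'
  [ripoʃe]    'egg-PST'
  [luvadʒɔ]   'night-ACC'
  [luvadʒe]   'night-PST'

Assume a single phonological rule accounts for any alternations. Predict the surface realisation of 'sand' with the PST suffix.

The root 'knife' surfaces as [pɔbɛsɔ] and [pɔbɛʃe], with a stem-final [s] ~ [ʃ] alternation.
Compare 'egg', with invariant [ʃ] in [ripoʃɔ] and [ripoʃe]: an analysis with underlying /ʃ/ and a rule producing [s] before the ACC suffix would wrongly predict alternation here too.
The underlying segment must be /s/; /k/ and /s/ become palato-alveolar [tʃ] and [ʃ] before a front vowel, yielding [ʃ] there.
From [bavisɔ] the stem 'sand' is /bavis/; before a front vowel this yields [baviʃe].

[baviʃe]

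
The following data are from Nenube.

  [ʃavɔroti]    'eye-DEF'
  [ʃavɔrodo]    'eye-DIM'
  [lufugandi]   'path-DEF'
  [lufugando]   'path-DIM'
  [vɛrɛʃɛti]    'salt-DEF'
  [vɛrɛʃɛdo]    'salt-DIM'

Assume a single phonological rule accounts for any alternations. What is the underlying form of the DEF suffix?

The DEF morpheme has two allomorphs, [-di] and [-ti].
By contrast the DIM suffix keeps its initial [d] throughout — that segment must be underlying.
The DEF suffix is therefore /-ti/ underlyingly, with post-nasal voicing: voiceless stops become voiced after a nasal.

/-ti/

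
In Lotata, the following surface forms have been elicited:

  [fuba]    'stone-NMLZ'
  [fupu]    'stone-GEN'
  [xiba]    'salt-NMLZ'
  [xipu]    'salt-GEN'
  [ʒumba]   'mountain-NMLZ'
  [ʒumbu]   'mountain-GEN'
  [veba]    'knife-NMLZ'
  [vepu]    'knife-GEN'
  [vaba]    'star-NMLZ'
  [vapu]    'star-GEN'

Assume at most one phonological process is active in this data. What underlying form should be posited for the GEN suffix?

The GEN morpheme has two allomorphs, [-bu] and [-pu].
By contrast the NMLZ suffix keeps its initial [b] throughout — that segment must be underlying.
So the underlying form is /-pu/, and voiceless stops become voiced after a nasal.

/-pu/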